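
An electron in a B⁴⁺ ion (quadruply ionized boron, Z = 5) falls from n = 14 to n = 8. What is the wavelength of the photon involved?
346.3912 nm

First, find the transition energy using E_n = -13.6057 Z² / n² eV:
E_14 = -13.6057 × 5² / 14² = -1.73542092 eV
E_8 = -13.6057 × 5² / 8² = -5.31472656 eV

Photon energy: |ΔE| = |E_8 - E_14| = 3.57930564 eV

Convert to wavelength using E = hc/λ with hc = 1239.84 eV·nm:
λ = hc/E = 1239.84 eV·nm / 3.57930564 eV
λ = 346.3912 nm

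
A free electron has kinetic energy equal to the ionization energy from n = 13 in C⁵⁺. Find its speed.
1.01e+06 m/s (or 0.336800% of c)

The binding energy at n = 13 for C⁵⁺ is:
E_13 = -13.6057 × 6²/13² = -2.89825562 eV
|E_13| = 2.89825562 eV

Convert to Joules:
KE = 2.89825562 eV × (1.602177 × 10⁻¹⁹ J/eV) = 4.6435e-19 J

Using KE = ½mv²:
v = √(2·KE/m_e)
v = √(2 × 4.6435e-19 J / 9.10938 × 10⁻³¹ kg)
v = 1.01e+06 m/s

This is approximately 0.336800% the speed of light.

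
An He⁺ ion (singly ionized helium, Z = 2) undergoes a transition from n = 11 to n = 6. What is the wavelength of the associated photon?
1167.491 nm

First, find the transition energy using E_n = -13.6057 Z² / n² eV:
E_11 = -13.6057 × 2² / 11² = -0.44977521 eV
E_6 = -13.6057 × 2² / 6² = -1.51174444 eV

Photon energy: |ΔE| = |E_6 - E_11| = 1.06196923 eV

Convert to wavelength using E = hc/λ with hc = 1239.84 eV·nm:
λ = hc/E = 1239.84 eV·nm / 1.06196923 eV
λ = 1167.491 nm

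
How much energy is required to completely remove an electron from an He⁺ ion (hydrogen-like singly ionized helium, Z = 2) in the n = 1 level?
54.4228 eV

The ionization energy is the energy needed to remove the electron completely (n → ∞).

For a hydrogen-like ion with Z = 2, E_n = -13.6057 Z² / n² eV.

At n = 1: E_1 = -13.6057 × 2² / 1² = -54.4228000 eV
At n = ∞: E_∞ = 0 eV

Ionization energy = E_∞ - E_1 = 0 - (-54.4228000) = 54.4228000 eV
Ionization energy ≈ 54.4228 eV

This is also called the binding energy of the electron in state n = 1.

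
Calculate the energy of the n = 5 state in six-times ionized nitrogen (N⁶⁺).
-26.66717 eV

For hydrogen-like ions, the energy levels scale with Z²:
E_n = -13.6057 Z² / n² eV

For N⁶⁺ (Z = 7) at n = 5:
E_5 = -13.6057 × 7² / 5²
E_5 = -13.6057 × 49 / 25
E_5 = -666.6793 / 25
E_5 = -26.66717 eV

The energy is 49 times more negative than hydrogen at the same n due to the stronger nuclear charge.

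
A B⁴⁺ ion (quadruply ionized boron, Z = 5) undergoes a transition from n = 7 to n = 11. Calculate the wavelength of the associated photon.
300.1606 nm

First, find the transition energy using E_n = -13.6057 Z² / n² eV:
E_7 = -13.6057 × 5² / 7² = -6.94168367 eV
E_11 = -13.6057 × 5² / 11² = -2.81109504 eV

Photon energy: |ΔE| = |E_11 - E_7| = 4.13058863 eV

Convert to wavelength using E = hc/λ with hc = 1239.84 eV·nm:
λ = hc/E = 1239.84 eV·nm / 4.13058863 eV
λ = 300.1606 nm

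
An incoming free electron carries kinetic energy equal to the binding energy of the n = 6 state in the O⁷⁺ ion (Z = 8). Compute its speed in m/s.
2.917e+06 m/s (or 0.972981% of c)

The binding energy at n = 6 for O⁷⁺ is:
E_6 = -13.6057 × 8²/6² = -24.18791111 eV
|E_6| = 24.18791111 eV

Convert to Joules:
KE = 24.18791111 eV × (1.602177 × 10⁻¹⁹ J/eV) = 3.87533e-18 J

Using KE = ½mv²:
v = √(2·KE/m_e)
v = √(2 × 3.87533e-18 J / 9.10938 × 10⁻³¹ kg)
v = 2.917e+06 m/s

This is approximately 0.972981% the speed of light.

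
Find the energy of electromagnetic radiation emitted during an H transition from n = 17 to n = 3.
1.464666 eV

The energy levels are E_n = -13.6057 eV / n².

Energy at n = 17: E_17 = -13.6057 / 17² = -0.047078547 eV
Energy at n = 3: E_3 = -13.6057 / 3² = -1.511744444 eV

For emission (electron falling to lower state), the photon energy is:
E_photon = E_17 - E_3 = |-0.047078547 - (-1.511744444)|
E_photon = 1.464666 eV

This energy is carried away by the emitted photon.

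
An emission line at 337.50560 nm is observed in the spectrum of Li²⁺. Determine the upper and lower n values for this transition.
n = 10 → n = 5

First, find the photon energy from the wavelength (hc = 1239.84 eV·nm):
E = hc/λ = 1239.84 eV·nm / 337.50560 nm = 3.6735390 eV

The energy levels of Li²⁺ satisfy E_n = -13.6057 × 3² / n² eV, so an emission n_i → n_f releases
ΔE = 13.6057 × 3² × (1/n_f² − 1/n_i²) eV.

Setting ΔE equal to the photon energy:
1/n_f² − 1/n_i² = 3.6735390 / (13.6057 × 3²) = 0.030000000

Since 1/n_i² must be positive, we need 1/n_f² > 0.030000000, i.e. n_f ≤ 5. For each allowed n_f, solve n_i = (1/n_f² − 0.030000000)^(−1/2) and check whether it is a whole number:
  n_f = 1: 1/n_i² = 1.000000000 − 0.030000000 = 0.970000000 → n_i = 1.015  (not an integer) ✗
  n_f = 2: 1/n_i² = 0.250000000 − 0.030000000 = 0.220000000 → n_i = 2.132  (not an integer) ✗
  n_f = 3: 1/n_i² = 0.111111111 − 0.030000000 = 0.081111111 → n_i = 3.511  (not an integer) ✗
  n_f = 4: 1/n_i² = 0.062500000 − 0.030000000 = 0.032500000 → n_i = 5.547  (not an integer) ✗
  n_f = 5: 1/n_i² = 0.040000000 − 0.030000000 = 0.010000000 → n_i = 10.000  → integer, n_i = 10 ✓

Only n_f = 5 gives an integer upper level, n_i = 10.

The transition is from n = 10 to n = 5 (emission).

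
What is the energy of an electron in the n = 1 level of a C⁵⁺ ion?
-489.805 eV

For hydrogen-like ions, the energy levels scale with Z²:
E_n = -13.6057 Z² / n² eV

For C⁵⁺ (Z = 6) at n = 1:
E_1 = -13.6057 × 6² / 1²
E_1 = -13.6057 × 36 / 1
E_1 = -489.8052 / 1
E_1 = -489.805 eV

The energy is 36 times more negative than hydrogen at the same n due to the stronger nuclear charge.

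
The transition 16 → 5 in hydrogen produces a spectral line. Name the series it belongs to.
Pfund series

The spectral series in hydrogen are named based on the final (lower) energy level:
- Lyman series: n_final = 1 (ultraviolet)
- Balmer series: n_final = 2 (visible/near-UV)
- Paschen series: n_final = 3 (infrared)
- Brackett series: n_final = 4 (infrared)
- Pfund series: n_final = 5 (far infrared)

Since this transition ends at n = 5, it belongs to the Pfund series.

For reference, this 16 → 5 line has photon energy
ΔE = 13.6057 eV × (1/5² - 1/16²) = 0.4910807344 eV,
corresponding to wavelength λ = hc/ΔE = 1239.84 eV·nm / 0.4910807344 eV = 2524.7172 nm in the far infrared region.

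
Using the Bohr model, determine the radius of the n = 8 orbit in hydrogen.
3.3867 nm (or 33.8673 Å)

The Bohr radius formula is:
r_n = n² a₀ / Z

where a₀ = 0.0529177 nm is the Bohr radius.

For H (Z = 1) at n = 8:
r_8 = 8² × 0.0529177 nm / 1
r_8 = 64 × 0.0529177 nm / 1
r_8 = 3.38673 nm / 1
r_8 = 3.3867 nm

The electron orbits at approximately 3.3867 nm from the nucleus.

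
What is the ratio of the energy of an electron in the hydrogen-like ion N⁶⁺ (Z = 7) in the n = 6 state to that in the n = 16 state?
7.111

Using E_n = -13.6057 Z² / n² eV with Z = 7:

E_6 = -13.6057 × 7² / 6² = -666.6793 / 36 = -18.518869444 eV
E_16 = -13.6057 × 7² / 16² = -666.6793 / 256 = -2.604216016 eV

The ratio is:
E_6/E_16 = (-18.518869444) / (-2.604216016)
E_6/E_16 = (-666.6793/36) / (-666.6793/256)
E_6/E_16 = 256/36
E_6/E_16 = 7.111
(Note: the Z² factors cancel in the ratio.)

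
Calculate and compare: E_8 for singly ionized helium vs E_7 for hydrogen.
He⁺ at n = 8 (E = -0.850356 eV)

Using E_n = -13.6057 Z² / n² eV:

He⁺ (Z = 2) at n = 8:
E = -13.6057 × 2² / 8² = -13.6057 × 4 / 64 = -0.850356250 eV

H (Z = 1) at n = 7:
E = -13.6057 × 1² / 7² = -13.6057 × 1 / 49 = -0.277667347 eV

Since -0.850356250 eV < -0.277667347 eV,
He⁺ at n = 8 is more tightly bound (requires more energy to ionize).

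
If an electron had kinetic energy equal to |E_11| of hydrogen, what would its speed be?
1.98881e+05 m/s (or 0.066340% of c)

The binding energy at n = 11 for hydrogen is:
E_11 = -13.6057/11² = -0.112443802 eV
|E_11| = 0.112443802 eV

Convert to Joules:
KE = 0.112443802 eV × (1.602177 × 10⁻¹⁹ J/eV) = 1.8015487e-20 J

Using KE = ½mv²:
v = √(2·KE/m_e)
v = √(2 × 1.8015487e-20 J / 9.10938 × 10⁻³¹ kg)
v = 1.98881e+05 m/s

This is approximately 0.066340% the speed of light.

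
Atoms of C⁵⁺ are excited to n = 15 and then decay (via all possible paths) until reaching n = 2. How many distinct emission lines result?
91

The electron can occupy levels n = 2, 3, ..., 15 during de-excitation — that is m = 15 - 2 + 1 = 14 distinct levels.

The number of distinct spectral lines equals the number of ways to choose 2 of these m levels (each pair gives one possible emission transition):

Number of lines = m(m-1)/2 = 14×13/2 = 91

These correspond to all possible transitions between the 14 levels:
15 → 14, 15 → 13, 15 → 12, 15 → 11, 15 → 10, 15 → 9, 15 → 8, 15 → 7...

Each transition produces a photon with a unique energy (and thus wavelength). This count does not depend on Z.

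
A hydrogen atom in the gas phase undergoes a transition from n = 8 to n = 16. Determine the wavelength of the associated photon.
7776.13 nm

First, find the transition energy using E_n = -13.6057 / n² eV:
E_8 = -13.6057 / 8² = -0.21258906 eV
E_16 = -13.6057 / 16² = -0.05314727 eV

Photon energy: |ΔE| = |E_16 - E_8| = 0.15944179 eV

Convert to wavelength using E = hc/λ with hc = 1239.84 eV·nm:
λ = hc/E = 1239.84 eV·nm / 0.15944179 eV
λ = 7776.13 nm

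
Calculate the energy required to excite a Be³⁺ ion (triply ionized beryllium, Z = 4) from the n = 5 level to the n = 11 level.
6.90855 eV

The energy levels of a hydrogen-like atom are E_n = -13.6057 Z² eV / n².

Energy at n = 5: E_5 = -13.6057 × 4² / 5² = -8.70764800 eV
Energy at n = 11: E_11 = -13.6057 × 4² / 11² = -1.79910083 eV

The excitation energy is the difference:
ΔE = E_11 - E_5
ΔE = -1.79910083 - (-8.70764800)
ΔE = 6.90855 eV

Since this is positive, energy must be absorbed (photon absorption).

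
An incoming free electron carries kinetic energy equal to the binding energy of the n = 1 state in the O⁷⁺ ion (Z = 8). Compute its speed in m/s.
1.75015e+07 m/s (or 5.84% of c)

The binding energy at n = 1 for O⁷⁺ is:
E_1 = -13.6057 × 8²/1² = -870.764800 eV
|E_1| = 870.764800 eV

Convert to Joules:
KE = 870.764800 eV × (1.602177 × 10⁻¹⁹ J/eV) = 1.3951193e-16 J

Using KE = ½mv²:
v = √(2·KE/m_e)
v = √(2 × 1.3951193e-16 J / 9.10938 × 10⁻³¹ kg)
v = 1.75015e+07 m/s

This is approximately 5.84% the speed of light.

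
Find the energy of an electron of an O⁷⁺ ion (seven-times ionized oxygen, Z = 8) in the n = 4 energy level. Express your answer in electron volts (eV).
-54.4228 eV

The energy levels of a hydrogen-like atom are given by:
E_n = -13.6057 Z² / n² eV  (with Z = 8 for O⁷⁺)

For n = 4:
E_4 = -13.6057 × 8² / 4²
E_4 = -13.6057 × 64 / 16
E_4 = -54.4228 eV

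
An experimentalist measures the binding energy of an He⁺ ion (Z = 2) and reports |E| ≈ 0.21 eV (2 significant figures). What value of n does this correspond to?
n = 16

The exact energy levels follow E_n = -13.6057 Z² / n² eV with Z = 2.

The measured value (-0.21 eV) is reported to only 2 significant figures, so we must test candidate n values and see which one matches to that precision.

Candidate energies:
  n = 14:  E = -13.6057 × 2² / 14² = -0.27767 eV
  n = 15:  E = -13.6057 × 2² / 15² = -0.24188 eV
  n = 16:  E = -13.6057 × 2² / 16² = -0.21259 eV  ← matches
  n = 17:  E = -13.6057 × 2² / 17² = -0.18831 eV
  n = 18:  E = -13.6057 × 2² / 18² = -0.16797 eV

Checking against the measurement of -0.21 eV (2 sig figs), only n = 16 agrees:
E_16 = -0.21259 eV, which rounds to -0.21 eV ✓

Therefore n = 16.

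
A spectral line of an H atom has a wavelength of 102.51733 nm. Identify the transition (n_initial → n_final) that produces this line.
n = 3 → n = 1

First, find the photon energy from the wavelength (hc = 1239.84 eV·nm):
E = hc/λ = 1239.84 eV·nm / 102.51733 nm = 12.093955 eV

The energy levels of hydrogen satisfy E_n = -13.6057 / n² eV, so an emission n_i → n_f releases
ΔE = 13.6057 × (1/n_f² − 1/n_i²) eV.

Setting ΔE equal to the photon energy:
1/n_f² − 1/n_i² = 12.093955 / 13.6057 = 0.88888885

Since 1/n_i² must be positive, we need 1/n_f² > 0.88888885, i.e. n_f ≤ 1. For each allowed n_f, solve n_i = (1/n_f² − 0.88888885)^(−1/2) and check whether it is a whole number:
  n_f = 1: 1/n_i² = 1.00000000 − 0.88888885 = 0.11111115 → n_i = 3.000  → integer, n_i = 3 ✓

Only n_f = 1 gives an integer upper level, n_i = 3.

The transition is from n = 3 to n = 1 (emission).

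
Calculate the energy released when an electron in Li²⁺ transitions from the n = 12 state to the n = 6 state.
2.55107 eV

The energy levels are E_n = -13.6057 Z² eV / n².

Energy at n = 12: E_12 = -13.6057 × 3² / 12² = -0.85035625 eV
Energy at n = 6: E_6 = -13.6057 × 3² / 6² = -3.40142500 eV

For emission (electron falling to lower state), the photon energy is:
E_photon = E_12 - E_6 = |-0.85035625 - (-3.40142500)|
E_photon = 2.55107 eV

This energy is carried away by the emitted photon.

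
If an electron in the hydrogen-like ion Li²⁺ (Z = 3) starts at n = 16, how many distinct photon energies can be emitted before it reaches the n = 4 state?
78

The electron can occupy levels n = 4, 5, ..., 16 during de-excitation — that is m = 16 - 4 + 1 = 13 distinct levels.

The number of distinct spectral lines equals the number of ways to choose 2 of these m levels (each pair gives one possible emission transition):

Number of lines = m(m-1)/2 = 13×12/2 = 78

These correspond to all possible transitions between the 13 levels:
16 → 15, 16 → 14, 16 → 13, 16 → 12, 16 → 11, 16 → 10, 16 → 9, 16 → 8...

Each transition produces a photon with a unique energy (and thus wavelength). This count does not depend on Z.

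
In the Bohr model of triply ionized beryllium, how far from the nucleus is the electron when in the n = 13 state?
2.235774 nm (or 22.357737 Å)

The Bohr radius formula is:
r_n = n² a₀ / Z

where a₀ = 0.052917721 nm is the Bohr radius.

For Be³⁺ (Z = 4) at n = 13:
r_13 = 13² × 0.052917721 nm / 4
r_13 = 169 × 0.052917721 nm / 4
r_13 = 8.9430948 nm / 4
r_13 = 2.235774 nm

The electron orbits at approximately 2.235774 nm from the nucleus.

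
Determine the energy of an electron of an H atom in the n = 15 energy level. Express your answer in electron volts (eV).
-0.06 eV

The energy levels of a hydrogen-like atom are given by:
E_n = -13.6057 eV / n²

For n = 15:
E_15 = -13.6057 eV / 15²
E_15 = -13.6057 eV / 225
E_15 = -0.06 eV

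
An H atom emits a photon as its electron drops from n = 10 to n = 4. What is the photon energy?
0.714 eV

The energy levels are E_n = -13.6057 eV / n².

Energy at n = 10: E_10 = -13.6057 / 10² = -0.136057 eV
Energy at n = 4: E_4 = -13.6057 / 4² = -0.850356 eV

For emission (electron falling to lower state), the photon energy is:
E_photon = E_10 - E_4 = |-0.136057 - (-0.850356)|
E_photon = 0.714 eV

This energy is carried away by the emitted photon.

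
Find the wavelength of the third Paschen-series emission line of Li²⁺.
121.5020 nm

The lines of a series are numbered from the longest wavelength (smallest ΔE) outward; the third line is the transition from n = n_f + 3 to n_f.
The Paschen series has all transitions ending at n_f = 3.

For Li²⁺ (Z = 3), the third line (γ-line) is the jump from n = 6 to n = 3:
E_6 = -13.6057 × 3² / 6² = -3.4014250 eV
E_3 = -13.6057 × 3² / 3² = -13.6057000 eV
ΔE = E_6 - E_3 = 10.2042750 eV

λ = hc/E = 1239.84 eV·nm / 10.2042750 eV
λ = 121.5020 nm

This is the γ-line of the Paschen series in Li²⁺.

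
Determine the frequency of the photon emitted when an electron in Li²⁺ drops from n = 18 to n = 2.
7.31077e+15 Hz

First, find the transition energy:
E_18 = -13.6057 × 3² / 18² = -0.3779361 eV
E_2 = -13.6057 × 3² / 2² = -30.6128250 eV
|ΔE| = |E_2 - E_18| = 30.2348889 eV

Convert to Joules: E = 30.2348889 eV × (1.602177 × 10⁻¹⁹ J/eV) = 4.8441644e-18 J

Using E = hf:
f = E/h = 4.8441644e-18 J / (6.62607 × 10⁻³⁴ J·s)
f = 7.31077e+15 Hz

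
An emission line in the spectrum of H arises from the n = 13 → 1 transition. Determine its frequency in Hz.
3.270e+15 Hz

First, find the transition energy:
E_13 = -13.6057 / 13² = -0.08050710 eV
E_1 = -13.6057 / 1² = -13.60570000 eV
|ΔE| = |E_1 - E_13| = 13.52519290 eV

Convert to Joules: E = 13.52519290 eV × (1.602177 × 10⁻¹⁹ J/eV) = 2.16698e-18 J

Using E = hf:
f = E/h = 2.16698e-18 J / (6.62607 × 10⁻³⁴ J·s)
f = 3.270e+15 Hz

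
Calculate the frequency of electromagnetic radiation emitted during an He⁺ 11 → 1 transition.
1.31e+16 Hz

First, find the transition energy:
E_11 = -13.6057 × 2² / 11² = -0.4497752 eV
E_1 = -13.6057 × 2² / 1² = -54.4228000 eV
|ΔE| = |E_1 - E_11| = 53.9730248 eV

Convert to Joules: E = 53.9730248 eV × (1.602177 × 10⁻¹⁹ J/eV) = 8.6474e-18 J

Using E = hf:
f = E/h = 8.6474e-18 J / (6.62607 × 10⁻³⁴ J·s)
f = 1.31e+16 Hz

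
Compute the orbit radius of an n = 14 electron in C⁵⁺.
1.7286 nm (or 17.2865 Å)

The Bohr radius formula is:
r_n = n² a₀ / Z

where a₀ = 0.0529177 nm is the Bohr radius.

For C⁵⁺ (Z = 6) at n = 14:
r_14 = 14² × 0.0529177 nm / 6
r_14 = 196 × 0.0529177 nm / 6
r_14 = 10.37187 nm / 6
r_14 = 1.7286 nm

The electron orbits at approximately 1.7286 nm from the nucleus.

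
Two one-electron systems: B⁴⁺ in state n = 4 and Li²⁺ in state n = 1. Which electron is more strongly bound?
Li²⁺ at n = 1 (E = -122.451300 eV)

Using E_n = -13.6057 Z² / n² eV:

B⁴⁺ (Z = 5) at n = 4:
E = -13.6057 × 5² / 4² = -13.6057 × 25 / 16 = -21.258906250 eV

Li²⁺ (Z = 3) at n = 1:
E = -13.6057 × 3² / 1² = -13.6057 × 9 / 1 = -122.451300000 eV

Since -122.451300000 eV < -21.258906250 eV,
Li²⁺ at n = 1 is more tightly bound (requires more energy to ionize).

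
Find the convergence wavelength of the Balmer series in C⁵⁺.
10.13 nm

The series limit corresponds to the transition from n = ∞ to n = 2.
This is the highest energy (shortest wavelength) transition in the Balmer series.

E_∞ = 0 eV
E_2 = -13.6057 × 6² / 2² = -122.4513 eV

Energy at series limit:
ΔE = E_∞ - E_2 = 0 - (-122.4513) = 122.4513 eV
λ = hc/E = 1239.84 eV·nm / 122.4513 eV = 10.13 nm

This energy equals the ionization energy from the n = 2 state of C⁵⁺.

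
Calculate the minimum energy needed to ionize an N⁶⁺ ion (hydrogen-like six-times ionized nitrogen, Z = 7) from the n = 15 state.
2.96302 eV

The ionization energy is the energy needed to remove the electron completely (n → ∞).

For a hydrogen-like ion with Z = 7, E_n = -13.6057 Z² / n² eV.

At n = 15: E_15 = -13.6057 × 7² / 15² = -2.96301911 eV
At n = ∞: E_∞ = 0 eV

Ionization energy = E_∞ - E_15 = 0 - (-2.96301911) = 2.96301911 eV
Ionization energy ≈ 2.96302 eV

This is also called the binding energy of the electron in state n = 15.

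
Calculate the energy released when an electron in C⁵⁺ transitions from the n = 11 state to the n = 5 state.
15.544231 eV

The energy levels are E_n = -13.6057 Z² eV / n².

Energy at n = 11: E_11 = -13.6057 × 6² / 11² = -4.047976860 eV
Energy at n = 5: E_5 = -13.6057 × 6² / 5² = -19.592208000 eV

For emission (electron falling to lower state), the photon energy is:
E_photon = E_11 - E_5 = |-4.047976860 - (-19.592208000)|
E_photon = 15.544231 eV

This energy is carried away by the emitted photon.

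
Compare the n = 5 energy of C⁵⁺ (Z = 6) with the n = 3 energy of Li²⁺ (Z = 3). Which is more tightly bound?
C⁵⁺ at n = 5 (E = -19.59221 eV)

Using E_n = -13.6057 Z² / n² eV:

C⁵⁺ (Z = 6) at n = 5:
E = -13.6057 × 6² / 5² = -13.6057 × 36 / 25 = -19.59220800 eV

Li²⁺ (Z = 3) at n = 3:
E = -13.6057 × 3² / 3² = -13.6057 × 9 / 9 = -13.60570000 eV

Since -19.59220800 eV < -13.60570000 eV,
C⁵⁺ at n = 5 is more tightly bound (requires more energy to ionize).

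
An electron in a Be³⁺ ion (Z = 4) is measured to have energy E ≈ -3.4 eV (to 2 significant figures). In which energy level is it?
n = 8

The exact energy levels follow E_n = -13.6057 Z² / n² eV with Z = 4.

The measured value (-3.4 eV) is reported to only 2 significant figures, so we must test candidate n values and see which one matches to that precision.

Candidate energies:
  n = 6:  E = -13.6057 × 4² / 6² = -6.04698 eV
  n = 7:  E = -13.6057 × 4² / 7² = -4.44268 eV
  n = 8:  E = -13.6057 × 4² / 8² = -3.40143 eV  ← matches
  n = 9:  E = -13.6057 × 4² / 9² = -2.68755 eV
  n = 10:  E = -13.6057 × 4² / 10² = -2.17691 eV

Checking against the measurement of -3.4 eV (2 sig figs), only n = 8 agrees:
E_8 = -3.40143 eV, which rounds to -3.4 eV ✓

Therefore n = 8.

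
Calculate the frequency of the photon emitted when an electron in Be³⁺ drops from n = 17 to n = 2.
1.2977e+16 Hz

First, find the transition energy:
E_17 = -13.6057 × 4² / 17² = -0.753257 eV
E_2 = -13.6057 × 4² / 2² = -54.422800 eV
|ΔE| = |E_2 - E_17| = 53.669543 eV

Convert to Joules: E = 53.669543 eV × (1.602177 × 10⁻¹⁹ J/eV) = 8.598811e-18 J

Using E = hf:
f = E/h = 8.598811e-18 J / (6.62607 × 10⁻³⁴ J·s)
f = 1.2977e+16 Hz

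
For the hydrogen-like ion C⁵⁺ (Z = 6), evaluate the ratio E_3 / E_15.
25.000

Using E_n = -13.6057 Z² / n² eV with Z = 6:

E_3 = -13.6057 × 6² / 3² = -489.8052 / 9 = -54.422800000 eV
E_15 = -13.6057 × 6² / 15² = -489.8052 / 225 = -2.176912000 eV

The ratio is:
E_3/E_15 = (-54.422800000) / (-2.176912000)
E_3/E_15 = (-489.8052/9) / (-489.8052/225)
E_3/E_15 = 225/9
E_3/E_15 = 25.000
(Note: the Z² factors cancel in the ratio.)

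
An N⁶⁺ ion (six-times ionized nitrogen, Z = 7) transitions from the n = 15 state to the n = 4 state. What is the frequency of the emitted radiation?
9.35869e+15 Hz

First, find the transition energy:
E_15 = -13.6057 × 7² / 15² = -2.9630191 eV
E_4 = -13.6057 × 7² / 4² = -41.6674563 eV
|ΔE| = |E_4 - E_15| = 38.7044372 eV

Convert to Joules: E = 38.7044372 eV × (1.602177 × 10⁻¹⁹ J/eV) = 6.2011359e-18 J

Using E = hf:
f = E/h = 6.2011359e-18 J / (6.62607 × 10⁻³⁴ J·s)
f = 9.35869e+15 Hz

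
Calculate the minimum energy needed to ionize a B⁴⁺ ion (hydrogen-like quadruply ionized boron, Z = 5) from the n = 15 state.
1.511744 eV

The ionization energy is the energy needed to remove the electron completely (n → ∞).

For a hydrogen-like ion with Z = 5, E_n = -13.6057 Z² / n² eV.

At n = 15: E_15 = -13.6057 × 5² / 15² = -1.511744444 eV
At n = ∞: E_∞ = 0 eV

Ionization energy = E_∞ - E_15 = 0 - (-1.511744444) = 1.511744444 eV
Ionization energy ≈ 1.511744 eV

This is also called the binding energy of the electron in state n = 15.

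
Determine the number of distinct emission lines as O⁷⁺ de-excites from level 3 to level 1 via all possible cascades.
3

The electron can occupy levels n = 1, 2, ..., 3 during de-excitation — that is m = 3 - 1 + 1 = 3 distinct levels.

The number of distinct spectral lines equals the number of ways to choose 2 of these m levels (each pair gives one possible emission transition):

Number of lines = m(m-1)/2 = 3×2/2 = 3

These correspond to all possible transitions between the 3 levels:
3 → 2, 3 → 1, 2 → 1

Each transition produces a photon with a unique energy (and thus wavelength). This count does not depend on Z.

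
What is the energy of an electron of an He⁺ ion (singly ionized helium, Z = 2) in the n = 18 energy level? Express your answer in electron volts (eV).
-0.168 eV

The energy levels of a hydrogen-like atom are given by:
E_n = -13.6057 Z² / n² eV  (with Z = 2 for He⁺)

For n = 18:
E_18 = -13.6057 × 2² / 18²
E_18 = -13.6057 × 4 / 324
E_18 = -0.168 eV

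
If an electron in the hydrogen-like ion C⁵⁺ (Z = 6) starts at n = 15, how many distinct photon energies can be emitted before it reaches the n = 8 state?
28

The electron can occupy levels n = 8, 9, ..., 15 during de-excitation — that is m = 15 - 8 + 1 = 8 distinct levels.

The number of distinct spectral lines equals the number of ways to choose 2 of these m levels (each pair gives one possible emission transition):

Number of lines = m(m-1)/2 = 8×7/2 = 28

These correspond to all possible transitions between the 8 levels:
15 → 14, 15 → 13, 15 → 12, 15 → 11, 15 → 10, 15 → 9, 15 → 8, 14 → 13...

Each transition produces a photon with a unique energy (and thus wavelength). This count does not depend on Z.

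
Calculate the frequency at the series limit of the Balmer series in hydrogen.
8.22461e+14 Hz

The series limit corresponds to the transition from n = ∞ to n = 2.
This is the highest energy (shortest wavelength) transition in the Balmer series.

E_∞ = 0 eV
E_2 = -13.6057 / 2² = -3.40142500 eV

Energy at series limit:
ΔE = E_∞ - E_2 = 0 - (-3.40142500) = 3.40142500 eV
E = 3.40142500 eV × (1.602177 × 10⁻¹⁹ J/eV) = 5.4496849e-19 J
f = E/h = 5.4496849e-19 J / (6.62607 × 10⁻³⁴ J·s) = 8.22461e+14 Hz

This energy equals the ionization energy from the n = 2 state of hydrogen.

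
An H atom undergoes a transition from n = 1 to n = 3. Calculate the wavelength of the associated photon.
102.517327 nm

First, find the transition energy using E_n = -13.6057 / n² eV:
E_1 = -13.6057 / 1² = -13.605700000 eV
E_3 = -13.6057 / 3² = -1.511744444 eV

Photon energy: |ΔE| = |E_3 - E_1| = 12.093955556 eV

Convert to wavelength using E = hc/λ with hc = 1239.84 eV·nm:
λ = hc/E = 1239.84 eV·nm / 12.093955556 eV
λ = 102.517327 nm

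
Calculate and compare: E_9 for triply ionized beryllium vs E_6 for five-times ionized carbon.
C⁵⁺ at n = 6 (E = -13.6057 eV)

Using E_n = -13.6057 Z² / n² eV:

Be³⁺ (Z = 4) at n = 9:
E = -13.6057 × 4² / 9² = -13.6057 × 16 / 81 = -2.6875457 eV

C⁵⁺ (Z = 6) at n = 6:
E = -13.6057 × 6² / 6² = -13.6057 × 36 / 36 = -13.6057000 eV

Since -13.6057000 eV < -2.6875457 eV,
C⁵⁺ at n = 6 is more tightly bound (requires more energy to ionize).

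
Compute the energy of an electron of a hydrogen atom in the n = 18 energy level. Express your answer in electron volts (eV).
-0.041993 eV

The energy levels of a hydrogen-like atom are given by:
E_n = -13.6057 eV / n²

For n = 18:
E_18 = -13.6057 eV / 18²
E_18 = -13.6057 eV / 324
E_18 = -0.041993 eV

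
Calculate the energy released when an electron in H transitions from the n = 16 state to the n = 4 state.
0.7972 eV

The energy levels are E_n = -13.6057 eV / n².

Energy at n = 16: E_16 = -13.6057 / 16² = -0.0531473 eV
Energy at n = 4: E_4 = -13.6057 / 4² = -0.8503563 eV

For emission (electron falling to lower state), the photon energy is:
E_photon = E_16 - E_4 = |-0.0531473 - (-0.8503563)|
E_photon = 0.7972 eV

This energy is carried away by the emitted photon.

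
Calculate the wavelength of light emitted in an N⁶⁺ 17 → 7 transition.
109.731510 nm

First, find the transition energy using E_n = -13.6057 Z² / n² eV:
E_17 = -13.6057 × 7² / 17² = -2.306848789 eV
E_7 = -13.6057 × 7² / 7² = -13.605700000 eV

Photon energy: |ΔE| = |E_7 - E_17| = 11.298851211 eV

Convert to wavelength using E = hc/λ with hc = 1239.84 eV·nm:
λ = hc/E = 1239.84 eV·nm / 11.298851211 eV
λ = 109.731510 nm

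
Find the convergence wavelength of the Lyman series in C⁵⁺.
2.531 nm

The series limit corresponds to the transition from n = ∞ to n = 1.
This is the highest energy (shortest wavelength) transition in the Lyman series.

E_∞ = 0 eV
E_1 = -13.6057 × 6² / 1² = -489.80520 eV

Energy at series limit:
ΔE = E_∞ - E_1 = 0 - (-489.80520) = 489.80520 eV
λ = hc/E = 1239.84 eV·nm / 489.80520 eV = 2.531 nm

This energy equals the ionization energy from the n = 1 state of C⁵⁺.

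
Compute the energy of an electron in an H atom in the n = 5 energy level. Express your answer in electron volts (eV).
-0.54 eV

The energy levels of a hydrogen-like atom are given by:
E_n = -13.6057 eV / n²

For n = 5:
E_5 = -13.6057 eV / 5²
E_5 = -13.6057 eV / 25
E_5 = -0.54 eV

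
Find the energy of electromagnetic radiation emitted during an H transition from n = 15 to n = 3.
1.451275 eV

The energy levels are E_n = -13.6057 eV / n².

Energy at n = 15: E_15 = -13.6057 / 15² = -0.060469778 eV
Energy at n = 3: E_3 = -13.6057 / 3² = -1.511744444 eV

For emission (electron falling to lower state), the photon energy is:
E_photon = E_15 - E_3 = |-0.060469778 - (-1.511744444)|
E_photon = 1.451275 eV

This energy is carried away by the emitted photon.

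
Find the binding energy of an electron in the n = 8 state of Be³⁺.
3.4014 eV

The ionization energy is the energy needed to remove the electron completely (n → ∞).

For a hydrogen-like ion with Z = 4, E_n = -13.6057 Z² / n² eV.

At n = 8: E_8 = -13.6057 × 4² / 8² = -3.4014250 eV
At n = ∞: E_∞ = 0 eV

Ionization energy = E_∞ - E_8 = 0 - (-3.4014250) = 3.4014250 eV
Ionization energy ≈ 3.4014 eV

This is also called the binding energy of the electron in state n = 8.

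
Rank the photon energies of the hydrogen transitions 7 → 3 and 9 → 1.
9 → 1

Calculate the energy for each transition:

Transition 7 → 3:
ΔE₁ = |E_3 - E_7| = |-13.6057/3² - (-13.6057/7²)|
ΔE₁ = |-1.51174444 - (-0.27766735)| = 1.23408 eV

Transition 9 → 1:
ΔE₂ = |E_1 - E_9| = |-13.6057/1² - (-13.6057/9²)|
ΔE₂ = |-13.60570000 - (-0.16797160)| = 13.43773 eV

Since 13.43773 eV > 1.23408 eV, the transition 9 → 1 emits the more energetic photon.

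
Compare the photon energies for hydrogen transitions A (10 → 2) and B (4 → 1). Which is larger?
4 → 1

Calculate the energy for each transition:

Transition 10 → 2:
ΔE₁ = |E_2 - E_10| = |-13.6057/2² - (-13.6057/10²)|
ΔE₁ = |-3.4014250000 - (-0.1360570000)| = 3.2653680 eV

Transition 4 → 1:
ΔE₂ = |E_1 - E_4| = |-13.6057/1² - (-13.6057/4²)|
ΔE₂ = |-13.6057000000 - (-0.8503562500)| = 12.7553438 eV

Since 12.7553438 eV > 3.2653680 eV, the transition 4 → 1 emits the more energetic photon.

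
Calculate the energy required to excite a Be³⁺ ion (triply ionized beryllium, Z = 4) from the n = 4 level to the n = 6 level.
7.558722 eV

The energy levels of a hydrogen-like atom are E_n = -13.6057 Z² eV / n².

Energy at n = 4: E_4 = -13.6057 × 4² / 4² = -13.605700000 eV
Energy at n = 6: E_6 = -13.6057 × 4² / 6² = -6.046977778 eV

The excitation energy is the difference:
ΔE = E_6 - E_4
ΔE = -6.046977778 - (-13.605700000)
ΔE = 7.558722 eV

Since this is positive, energy must be absorbed (photon absorption).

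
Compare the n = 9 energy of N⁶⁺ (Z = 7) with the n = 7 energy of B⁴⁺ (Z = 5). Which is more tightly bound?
N⁶⁺ at n = 9 (E = -8.231 eV)

Using E_n = -13.6057 Z² / n² eV:

N⁶⁺ (Z = 7) at n = 9:
E = -13.6057 × 7² / 9² = -13.6057 × 49 / 81 = -8.230609 eV

B⁴⁺ (Z = 5) at n = 7:
E = -13.6057 × 5² / 7² = -13.6057 × 25 / 49 = -6.941684 eV

Since -8.230609 eV < -6.941684 eV,
N⁶⁺ at n = 9 is more tightly bound (requires more energy to ionize).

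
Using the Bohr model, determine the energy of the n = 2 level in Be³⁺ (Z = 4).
-54.42280 eV

For hydrogen-like ions, the energy levels scale with Z²:
E_n = -13.6057 Z² / n² eV

For Be³⁺ (Z = 4) at n = 2:
E_2 = -13.6057 × 4² / 2²
E_2 = -13.6057 × 16 / 4
E_2 = -217.6912 / 4
E_2 = -54.42280 eV

The energy is 16 times more negative than hydrogen at the same n due to the stronger nuclear charge.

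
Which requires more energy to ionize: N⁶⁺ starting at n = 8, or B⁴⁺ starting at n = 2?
B⁴⁺ at n = 2 (E = -85.0356 eV)

Using E_n = -13.6057 Z² / n² eV:

N⁶⁺ (Z = 7) at n = 8:
E = -13.6057 × 7² / 8² = -13.6057 × 49 / 64 = -10.4168641 eV

B⁴⁺ (Z = 5) at n = 2:
E = -13.6057 × 5² / 2² = -13.6057 × 25 / 4 = -85.0356250 eV

Since -85.0356250 eV < -10.4168641 eV,
B⁴⁺ at n = 2 is more tightly bound (requires more energy to ionize).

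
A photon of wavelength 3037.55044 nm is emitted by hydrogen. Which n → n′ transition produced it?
n = 10 → n = 5

First, find the photon energy from the wavelength (hc = 1239.84 eV·nm):
E = hc/λ = 1239.84 eV·nm / 3037.55044 nm = 0.40817100 eV

The energy levels of hydrogen satisfy E_n = -13.6057 / n² eV, so an emission n_i → n_f releases
ΔE = 13.6057 × (1/n_f² − 1/n_i²) eV.

Setting ΔE equal to the photon energy:
1/n_f² − 1/n_i² = 0.40817100 / 13.6057 = 0.030000000

Since 1/n_i² must be positive, we need 1/n_f² > 0.030000000, i.e. n_f ≤ 5. For each allowed n_f, solve n_i = (1/n_f² − 0.030000000)^(−1/2) and check whether it is a whole number:
  n_f = 1: 1/n_i² = 1.000000000 − 0.030000000 = 0.970000000 → n_i = 1.015  (not an integer) ✗
  n_f = 2: 1/n_i² = 0.250000000 − 0.030000000 = 0.220000000 → n_i = 2.132  (not an integer) ✗
  n_f = 3: 1/n_i² = 0.111111111 − 0.030000000 = 0.081111111 → n_i = 3.511  (not an integer) ✗
  n_f = 4: 1/n_i² = 0.062500000 − 0.030000000 = 0.032500000 → n_i = 5.547  (not an integer) ✗
  n_f = 5: 1/n_i² = 0.040000000 − 0.030000000 = 0.010000000 → n_i = 10.000  → integer, n_i = 10 ✓

Only n_f = 5 gives an integer upper level, n_i = 10.

The transition is from n = 10 to n = 5 (emission).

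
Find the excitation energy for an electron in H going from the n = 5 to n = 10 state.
0.41 eV

The energy levels of a hydrogen-like atom are E_n = -13.6057 eV / n².

Energy at n = 5: E_5 = -13.6057 / 5² = -0.54423 eV
Energy at n = 10: E_10 = -13.6057 / 10² = -0.13606 eV

The excitation energy is the difference:
ΔE = E_10 - E_5
ΔE = -0.13606 - (-0.54423)
ΔE = 0.41 eV

Since this is positive, energy must be absorbed (photon absorption).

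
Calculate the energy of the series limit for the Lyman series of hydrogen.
13.61 eV

The series limit corresponds to the transition from n = ∞ to n = 1.
This is the highest energy (shortest wavelength) transition in the Lyman series.

E_∞ = 0 eV
E_1 = -13.6057 / 1² = -13.61 eV

Energy at series limit:
ΔE = E_∞ - E_1 = 0 - (-13.61) = 13.61 eV

This energy equals the ionization energy from the n = 1 state of hydrogen.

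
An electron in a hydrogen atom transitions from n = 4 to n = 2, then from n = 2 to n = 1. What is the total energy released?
12.755344 eV

The energy levels of hydrogen are E_n = -13.6057 / n² eV.

First transition (4 → 2):
ΔE₁ = |E_2 - E_4|
ΔE₁ = |-3.401425000000 - (-0.850356250000)| = 2.551068750 eV

Second transition (2 → 1):
ΔE₂ = |E_1 - E_2|
ΔE₂ = |-13.605700000000 - (-3.401425000000)| = 10.204275000 eV

Total energy released:
E_total = ΔE₁ + ΔE₂ = 2.551068750 + 10.204275000 = 12.755344 eV

Note: This equals the direct transition 4 → 1: 12.755344 eV ✓
Energy is conserved regardless of the path taken.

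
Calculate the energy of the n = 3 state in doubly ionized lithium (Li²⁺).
-13.606 eV

For hydrogen-like ions, the energy levels scale with Z²:
E_n = -13.6057 Z² / n² eV

For Li²⁺ (Z = 3) at n = 3:
E_3 = -13.6057 × 3² / 3²
E_3 = -13.6057 × 9 / 9
E_3 = -122.4513 / 9
E_3 = -13.606 eV

The energy is 9 times more negative than hydrogen at the same n due to the stronger nuclear charge.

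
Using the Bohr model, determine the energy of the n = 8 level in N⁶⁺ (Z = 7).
-10.417 eV

For hydrogen-like ions, the energy levels scale with Z²:
E_n = -13.6057 Z² / n² eV

For N⁶⁺ (Z = 7) at n = 8:
E_8 = -13.6057 × 7² / 8²
E_8 = -13.6057 × 49 / 64
E_8 = -666.6793 / 64
E_8 = -10.417 eV

The energy is 49 times more negative than hydrogen at the same n due to the stronger nuclear charge.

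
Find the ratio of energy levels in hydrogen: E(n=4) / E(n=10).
6.25000

Using E_n = -13.6057 Z² / n² eV with Z = 1:

E_4 = -13.6057 / 4² = -13.6057 / 16 = -0.85035625000 eV
E_10 = -13.6057 / 10² = -13.6057 / 100 = -0.13605700000 eV

The ratio is:
E_4/E_10 = (-0.85035625000) / (-0.13605700000)
E_4/E_10 = (-13.6057/16) / (-13.6057/100)
E_4/E_10 = 100/16
E_4/E_10 = 6.25000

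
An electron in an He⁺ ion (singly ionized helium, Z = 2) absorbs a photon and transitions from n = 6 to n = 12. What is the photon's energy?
1.13381 eV

The energy levels of a hydrogen-like atom are E_n = -13.6057 Z² eV / n².

Energy at n = 6: E_6 = -13.6057 × 2² / 6² = -1.51174444 eV
Energy at n = 12: E_12 = -13.6057 × 2² / 12² = -0.37793611 eV

The excitation energy is the difference:
ΔE = E_12 - E_6
ΔE = -0.37793611 - (-1.51174444)
ΔE = 1.13381 eV

Since this is positive, energy must be absorbed (photon absorption).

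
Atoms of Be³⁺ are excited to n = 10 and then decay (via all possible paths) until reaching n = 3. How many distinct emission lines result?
28

The electron can occupy levels n = 3, 4, ..., 10 during de-excitation — that is m = 10 - 3 + 1 = 8 distinct levels.

The number of distinct spectral lines equals the number of ways to choose 2 of these m levels (each pair gives one possible emission transition):

Number of lines = m(m-1)/2 = 8×7/2 = 28

These correspond to all possible transitions between the 8 levels:
10 → 9, 10 → 8, 10 → 7, 10 → 6, 10 → 5, 10 → 4, 10 → 3, 9 → 8...

Each transition produces a photon with a unique energy (and thus wavelength). This count does not depend on Z.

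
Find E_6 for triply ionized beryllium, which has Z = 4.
-6.05 eV

For hydrogen-like ions, the energy levels scale with Z²:
E_n = -13.6057 Z² / n² eV

For Be³⁺ (Z = 4) at n = 6:
E_6 = -13.6057 × 4² / 6²
E_6 = -13.6057 × 16 / 36
E_6 = -217.6912 / 36
E_6 = -6.05 eV

The energy is 16 times more negative than hydrogen at the same n due to the stronger nuclear charge.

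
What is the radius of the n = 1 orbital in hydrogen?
0.0529 nm (or 0.5292 Å)

The Bohr radius formula is:
r_n = n² a₀ / Z

where a₀ = 0.0529177 nm is the Bohr radius.

For H (Z = 1) at n = 1:
r_1 = 1² × 0.0529177 nm / 1
r_1 = 1 × 0.0529177 nm / 1
r_1 = 0.05292 nm / 1
r_1 = 0.0529 nm

The electron orbits at approximately 0.0529 nm from the nucleus.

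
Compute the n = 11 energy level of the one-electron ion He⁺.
-0.450 eV

For hydrogen-like ions, the energy levels scale with Z²:
E_n = -13.6057 Z² / n² eV

For He⁺ (Z = 2) at n = 11:
E_11 = -13.6057 × 2² / 11²
E_11 = -13.6057 × 4 / 121
E_11 = -54.4228 / 121
E_11 = -0.450 eV

The energy is 4 times more negative than hydrogen at the same n due to the stronger nuclear charge.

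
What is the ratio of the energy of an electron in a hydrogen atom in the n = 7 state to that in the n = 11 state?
2.46939

Using E_n = -13.6057 Z² / n² eV with Z = 1:

E_7 = -13.6057 / 7² = -13.6057 / 49 = -0.27766734694 eV
E_11 = -13.6057 / 11² = -13.6057 / 121 = -0.11244380165 eV

The ratio is:
E_7/E_11 = (-0.27766734694) / (-0.11244380165)
E_7/E_11 = (-13.6057/49) / (-13.6057/121)
E_7/E_11 = 121/49
E_7/E_11 = 2.46939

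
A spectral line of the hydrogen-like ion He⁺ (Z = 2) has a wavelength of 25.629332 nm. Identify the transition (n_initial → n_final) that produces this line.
n = 3 → n = 1

First, find the photon energy from the wavelength (hc = 1239.84 eV·nm):
E = hc/λ = 1239.84 eV·nm / 25.629332 nm = 48.375822 eV

The energy levels of He⁺ satisfy E_n = -13.6057 × 2² / n² eV, so an emission n_i → n_f releases
ΔE = 13.6057 × 2² × (1/n_f² − 1/n_i²) eV.

Setting ΔE equal to the photon energy:
1/n_f² − 1/n_i² = 48.375822 / (13.6057 × 2²) = 0.88888888

Since 1/n_i² must be positive, we need 1/n_f² > 0.88888888, i.e. n_f ≤ 1. For each allowed n_f, solve n_i = (1/n_f² − 0.88888888)^(−1/2) and check whether it is a whole number:
  n_f = 1: 1/n_i² = 1.00000000 − 0.88888888 = 0.11111112 → n_i = 3.000  → integer, n_i = 3 ✓

Only n_f = 1 gives an integer upper level, n_i = 3.

The transition is from n = 3 to n = 1 (emission).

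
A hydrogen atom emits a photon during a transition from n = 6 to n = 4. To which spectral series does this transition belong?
Brackett series

The spectral series in hydrogen are named based on the final (lower) energy level:
- Lyman series: n_final = 1 (ultraviolet)
- Balmer series: n_final = 2 (visible/near-UV)
- Paschen series: n_final = 3 (infrared)
- Brackett series: n_final = 4 (infrared)
- Pfund series: n_final = 5 (far infrared)

Since this transition ends at n = 4, it belongs to the Brackett series.

For reference, this 6 → 4 line has photon energy
ΔE = 13.6057 eV × (1/4² - 1/6²) = 0.47242014 eV,
corresponding to wavelength λ = hc/ΔE = 1239.84 eV·nm / 0.47242014 eV = 2624.44 nm in the infrared region.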